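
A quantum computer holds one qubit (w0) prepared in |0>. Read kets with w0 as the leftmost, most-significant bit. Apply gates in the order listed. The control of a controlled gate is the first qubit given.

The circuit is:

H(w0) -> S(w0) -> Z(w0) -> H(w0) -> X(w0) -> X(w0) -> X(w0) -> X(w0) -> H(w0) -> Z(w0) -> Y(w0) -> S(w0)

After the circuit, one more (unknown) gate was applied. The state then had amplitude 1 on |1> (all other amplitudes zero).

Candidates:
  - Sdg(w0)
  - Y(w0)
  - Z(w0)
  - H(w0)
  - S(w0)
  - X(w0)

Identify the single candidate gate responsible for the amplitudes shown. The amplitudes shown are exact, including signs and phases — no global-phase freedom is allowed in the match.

The applied gate was H(w0). Key observation: the block from step 3 through step 10 cancels to the identity and can be dropped.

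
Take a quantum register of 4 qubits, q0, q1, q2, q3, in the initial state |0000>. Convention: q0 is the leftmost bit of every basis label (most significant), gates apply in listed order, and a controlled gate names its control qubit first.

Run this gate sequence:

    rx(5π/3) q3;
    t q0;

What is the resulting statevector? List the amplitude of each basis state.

The resulting statevector has amplitude -sqrt(3)/2 on |0000>, -I/2 on |0001>, and 0 on every other basis state.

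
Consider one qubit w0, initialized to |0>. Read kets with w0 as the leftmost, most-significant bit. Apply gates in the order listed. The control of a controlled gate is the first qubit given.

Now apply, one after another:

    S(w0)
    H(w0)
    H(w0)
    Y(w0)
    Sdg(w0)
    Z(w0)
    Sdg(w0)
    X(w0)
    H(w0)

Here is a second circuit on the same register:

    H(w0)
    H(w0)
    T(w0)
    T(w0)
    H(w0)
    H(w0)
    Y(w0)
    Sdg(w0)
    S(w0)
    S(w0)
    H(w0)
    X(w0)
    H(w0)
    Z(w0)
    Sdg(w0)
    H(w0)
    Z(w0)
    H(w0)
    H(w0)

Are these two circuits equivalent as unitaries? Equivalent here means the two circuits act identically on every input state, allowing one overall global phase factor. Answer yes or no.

Yes: on every input state the two circuits agree up to one overall phase factor.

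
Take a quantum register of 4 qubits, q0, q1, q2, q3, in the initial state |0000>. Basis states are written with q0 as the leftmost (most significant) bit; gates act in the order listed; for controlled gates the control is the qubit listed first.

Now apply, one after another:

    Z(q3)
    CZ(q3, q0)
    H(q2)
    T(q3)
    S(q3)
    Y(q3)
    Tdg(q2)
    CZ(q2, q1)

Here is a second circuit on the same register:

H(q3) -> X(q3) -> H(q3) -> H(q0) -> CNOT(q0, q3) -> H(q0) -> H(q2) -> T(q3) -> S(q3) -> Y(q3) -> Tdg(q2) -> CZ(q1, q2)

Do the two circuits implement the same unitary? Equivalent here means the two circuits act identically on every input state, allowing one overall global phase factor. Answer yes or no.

No, they are not equivalent — no single phase factor reconciles the two unitaries.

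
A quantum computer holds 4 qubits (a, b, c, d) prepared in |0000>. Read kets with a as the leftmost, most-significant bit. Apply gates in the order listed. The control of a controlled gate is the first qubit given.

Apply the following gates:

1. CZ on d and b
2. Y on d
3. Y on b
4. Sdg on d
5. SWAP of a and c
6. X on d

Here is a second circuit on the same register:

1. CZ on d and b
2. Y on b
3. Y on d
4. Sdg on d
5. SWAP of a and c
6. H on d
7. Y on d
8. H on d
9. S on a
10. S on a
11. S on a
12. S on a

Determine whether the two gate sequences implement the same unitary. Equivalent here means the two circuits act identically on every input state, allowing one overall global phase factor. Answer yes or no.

No, they are not equivalent — no single phase factor reconciles the two unitaries.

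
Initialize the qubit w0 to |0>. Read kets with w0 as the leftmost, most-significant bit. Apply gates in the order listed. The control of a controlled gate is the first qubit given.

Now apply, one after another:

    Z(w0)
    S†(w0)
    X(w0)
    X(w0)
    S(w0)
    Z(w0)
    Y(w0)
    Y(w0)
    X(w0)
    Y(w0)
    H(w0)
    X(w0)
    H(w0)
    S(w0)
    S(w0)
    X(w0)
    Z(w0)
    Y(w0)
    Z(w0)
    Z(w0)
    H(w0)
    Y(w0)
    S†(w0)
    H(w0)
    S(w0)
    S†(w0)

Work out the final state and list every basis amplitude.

The final amplitudes are 1/2 - I/2 on |0>, -1/2 - I/2 on |1>.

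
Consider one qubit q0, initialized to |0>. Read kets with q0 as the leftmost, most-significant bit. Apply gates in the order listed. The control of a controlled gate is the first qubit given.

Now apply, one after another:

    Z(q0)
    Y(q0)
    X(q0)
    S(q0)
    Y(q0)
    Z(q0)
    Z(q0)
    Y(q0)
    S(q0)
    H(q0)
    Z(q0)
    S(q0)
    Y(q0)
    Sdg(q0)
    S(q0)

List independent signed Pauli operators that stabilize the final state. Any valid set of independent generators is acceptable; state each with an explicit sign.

One valid set of independent stabilizer generators is -Y (any independent generating set of the same group is equally correct).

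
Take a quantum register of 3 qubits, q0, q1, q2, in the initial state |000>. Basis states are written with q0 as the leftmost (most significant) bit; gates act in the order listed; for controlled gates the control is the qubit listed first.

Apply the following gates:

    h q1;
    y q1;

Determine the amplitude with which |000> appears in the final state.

|000> carries amplitude -sqrt(2)*I/2 in the final state.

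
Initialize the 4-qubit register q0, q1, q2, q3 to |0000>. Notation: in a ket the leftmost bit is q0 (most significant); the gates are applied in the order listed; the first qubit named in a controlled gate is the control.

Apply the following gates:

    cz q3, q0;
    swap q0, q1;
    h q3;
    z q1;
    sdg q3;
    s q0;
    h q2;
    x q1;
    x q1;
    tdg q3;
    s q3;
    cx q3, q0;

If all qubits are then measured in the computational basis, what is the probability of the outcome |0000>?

Outcome |0000> occurs with probability 1/4. Key observation: steps 8-9 multiply out to the identity, so the circuit reduces to the remaining gates.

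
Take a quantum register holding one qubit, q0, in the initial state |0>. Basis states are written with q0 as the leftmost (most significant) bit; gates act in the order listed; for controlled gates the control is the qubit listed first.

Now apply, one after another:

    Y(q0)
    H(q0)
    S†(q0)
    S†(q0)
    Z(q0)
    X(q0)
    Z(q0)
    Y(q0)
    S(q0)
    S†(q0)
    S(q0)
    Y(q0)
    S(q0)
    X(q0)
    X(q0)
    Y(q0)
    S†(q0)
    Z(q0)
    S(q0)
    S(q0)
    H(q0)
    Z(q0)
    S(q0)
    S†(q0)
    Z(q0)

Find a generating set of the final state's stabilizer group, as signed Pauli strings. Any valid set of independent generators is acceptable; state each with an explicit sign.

One valid set of independent stabilizer generators is -Y (any independent generating set of the same group is equally correct).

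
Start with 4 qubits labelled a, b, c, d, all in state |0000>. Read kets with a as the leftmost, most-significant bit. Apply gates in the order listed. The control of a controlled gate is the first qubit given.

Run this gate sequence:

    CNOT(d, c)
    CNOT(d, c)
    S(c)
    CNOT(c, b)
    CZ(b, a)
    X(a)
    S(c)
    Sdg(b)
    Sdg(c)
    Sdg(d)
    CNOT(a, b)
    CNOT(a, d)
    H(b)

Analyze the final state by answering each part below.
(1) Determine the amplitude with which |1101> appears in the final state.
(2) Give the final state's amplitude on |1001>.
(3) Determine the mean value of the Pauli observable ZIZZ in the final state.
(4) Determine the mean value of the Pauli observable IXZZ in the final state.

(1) The amplitude on |1101> is -sqrt(2)/2. Key observation: gates 1-2 undo each other exactly, leaving only the rest of the circuit to track.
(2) The amplitude on |1001> is sqrt(2)/2.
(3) In the final state, ZIZZ has expectation 1.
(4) In the final state, IXZZ has expectation 1.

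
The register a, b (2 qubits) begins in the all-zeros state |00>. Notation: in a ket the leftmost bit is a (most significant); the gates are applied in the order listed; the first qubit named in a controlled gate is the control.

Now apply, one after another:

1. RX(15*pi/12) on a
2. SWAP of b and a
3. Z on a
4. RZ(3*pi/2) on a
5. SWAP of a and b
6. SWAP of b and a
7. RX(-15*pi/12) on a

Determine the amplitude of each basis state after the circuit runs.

The resulting statevector has amplitude (-2 + sqrt(2))*exp(I*pi/4)/4 on |00>, -sqrt(2)*exp(3*I*pi/4)/4 on |01>, sqrt(2)*exp(3*I*pi/4)/4 on |10>, (-2 - sqrt(2))*exp(I*pi/4)/4 on |11>.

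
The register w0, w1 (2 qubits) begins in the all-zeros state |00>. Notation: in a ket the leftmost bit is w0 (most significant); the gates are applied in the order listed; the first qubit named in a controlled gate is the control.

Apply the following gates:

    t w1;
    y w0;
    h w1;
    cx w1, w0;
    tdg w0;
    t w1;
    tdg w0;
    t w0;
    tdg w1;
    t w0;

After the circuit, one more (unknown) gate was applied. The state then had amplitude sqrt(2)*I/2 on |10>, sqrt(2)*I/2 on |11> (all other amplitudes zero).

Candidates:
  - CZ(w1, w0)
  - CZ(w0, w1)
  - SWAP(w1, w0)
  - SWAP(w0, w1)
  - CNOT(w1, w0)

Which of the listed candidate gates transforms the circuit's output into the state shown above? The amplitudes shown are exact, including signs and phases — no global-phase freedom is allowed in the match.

The unique candidate consistent with the amplitudes is CNOT(w1, w0). Key observation: steps 5-10 multiply out to the identity, so the circuit reduces to the remaining gates.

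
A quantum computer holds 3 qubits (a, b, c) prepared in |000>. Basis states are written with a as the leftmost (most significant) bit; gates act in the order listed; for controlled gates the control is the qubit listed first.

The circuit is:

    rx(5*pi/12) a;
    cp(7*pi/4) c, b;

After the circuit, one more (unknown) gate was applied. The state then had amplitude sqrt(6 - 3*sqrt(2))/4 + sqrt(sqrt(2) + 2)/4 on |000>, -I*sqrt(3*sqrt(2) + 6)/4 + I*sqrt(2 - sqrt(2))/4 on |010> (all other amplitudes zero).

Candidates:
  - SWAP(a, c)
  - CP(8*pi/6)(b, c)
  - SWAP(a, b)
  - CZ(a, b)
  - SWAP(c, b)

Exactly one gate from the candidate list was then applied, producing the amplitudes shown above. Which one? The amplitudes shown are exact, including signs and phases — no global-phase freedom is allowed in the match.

The unique candidate consistent with the amplitudes is SWAP(a, b).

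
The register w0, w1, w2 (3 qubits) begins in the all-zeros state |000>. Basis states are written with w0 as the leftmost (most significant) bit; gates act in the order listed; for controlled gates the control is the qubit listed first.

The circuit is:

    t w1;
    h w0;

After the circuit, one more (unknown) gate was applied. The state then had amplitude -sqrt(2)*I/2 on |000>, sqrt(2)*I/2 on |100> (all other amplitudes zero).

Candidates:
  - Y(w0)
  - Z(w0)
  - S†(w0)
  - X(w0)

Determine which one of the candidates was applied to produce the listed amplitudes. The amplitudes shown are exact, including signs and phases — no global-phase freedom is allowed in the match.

The unique candidate consistent with the amplitudes is Y(w0).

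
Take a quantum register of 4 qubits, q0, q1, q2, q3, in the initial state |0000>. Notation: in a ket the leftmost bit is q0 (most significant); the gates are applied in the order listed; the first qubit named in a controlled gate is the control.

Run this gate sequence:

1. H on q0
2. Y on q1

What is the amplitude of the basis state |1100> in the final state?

The final state's coefficient on |1100> equals sqrt(2)*I/2.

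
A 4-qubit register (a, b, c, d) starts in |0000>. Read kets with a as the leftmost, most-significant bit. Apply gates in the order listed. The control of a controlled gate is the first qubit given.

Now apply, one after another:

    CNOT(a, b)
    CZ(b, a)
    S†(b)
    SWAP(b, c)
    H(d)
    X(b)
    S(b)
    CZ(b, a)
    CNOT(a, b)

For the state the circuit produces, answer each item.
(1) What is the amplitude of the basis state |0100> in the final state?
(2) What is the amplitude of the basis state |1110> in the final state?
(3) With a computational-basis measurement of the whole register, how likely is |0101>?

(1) The final state's coefficient on |0100> equals sqrt(2)*I/2.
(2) The amplitude on |1110> is 0.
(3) The probability of measuring |0101> is 1/2.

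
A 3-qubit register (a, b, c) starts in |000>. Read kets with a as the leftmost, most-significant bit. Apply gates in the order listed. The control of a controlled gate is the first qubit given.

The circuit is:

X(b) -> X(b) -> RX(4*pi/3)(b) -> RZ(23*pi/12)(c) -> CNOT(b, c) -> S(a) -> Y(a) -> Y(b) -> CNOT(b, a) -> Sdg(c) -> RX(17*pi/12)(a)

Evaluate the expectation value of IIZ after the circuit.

The expectation value of IIZ is -1/2. Key observation: steps 1-2 multiply out to the identity, so the circuit reduces to the remaining gates.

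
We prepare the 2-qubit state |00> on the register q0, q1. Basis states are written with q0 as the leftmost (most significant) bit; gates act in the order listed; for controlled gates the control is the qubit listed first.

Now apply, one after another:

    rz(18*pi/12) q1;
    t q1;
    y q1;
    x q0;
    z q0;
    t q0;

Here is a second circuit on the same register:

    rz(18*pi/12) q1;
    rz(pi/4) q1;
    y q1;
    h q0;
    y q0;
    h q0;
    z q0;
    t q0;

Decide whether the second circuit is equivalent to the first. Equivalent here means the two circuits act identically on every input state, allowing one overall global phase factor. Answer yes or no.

No — the two circuits implement different unitaries, even allowing a global phase.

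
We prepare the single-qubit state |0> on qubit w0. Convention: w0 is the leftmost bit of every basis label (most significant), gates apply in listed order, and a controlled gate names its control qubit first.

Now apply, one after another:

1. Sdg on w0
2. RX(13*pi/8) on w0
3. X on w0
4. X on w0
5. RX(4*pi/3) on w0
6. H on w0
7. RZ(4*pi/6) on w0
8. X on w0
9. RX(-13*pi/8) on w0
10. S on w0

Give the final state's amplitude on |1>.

The final state's coefficient on |1> equals sqrt(6)*exp(-I*pi/3)*cos(3*pi/16)**2/4 - sqrt(2)*exp(I*pi/3)*sin(3*pi/16)*cos(3*pi/16)/4 + sqrt(2)*exp(-I*pi/3)*sin(3*pi/16)*cos(3*pi/16)/4 - sqrt(2)*I*exp(-I*pi/3)*cos(3*pi/16)**2/4 + sqrt(2)*I*exp(I*pi/3)*sin(3*pi/16)**2/4 + sqrt(6)*I*exp(I*pi/3)*sin(3*pi/16)*cos(3*pi/16)/4 + sqrt(6)*I*exp(-I*pi/3)*sin(3*pi/16)*cos(3*pi/16)/4 + sqrt(6)*exp(I*pi/3)*sin(3*pi/16)**2/4.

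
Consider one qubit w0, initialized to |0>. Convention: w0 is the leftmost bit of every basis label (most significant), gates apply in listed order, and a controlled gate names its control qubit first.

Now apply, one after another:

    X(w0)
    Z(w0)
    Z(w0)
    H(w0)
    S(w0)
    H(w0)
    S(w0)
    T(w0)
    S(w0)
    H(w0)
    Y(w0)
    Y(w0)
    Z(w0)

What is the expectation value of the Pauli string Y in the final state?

The observable Y averages to -sqrt(2)/2.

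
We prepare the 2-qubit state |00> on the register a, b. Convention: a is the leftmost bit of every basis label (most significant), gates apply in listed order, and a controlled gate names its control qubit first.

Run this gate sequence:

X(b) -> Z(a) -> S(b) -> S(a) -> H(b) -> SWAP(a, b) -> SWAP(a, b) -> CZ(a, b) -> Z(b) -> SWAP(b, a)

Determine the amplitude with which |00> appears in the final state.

The final state's coefficient on |00> equals sqrt(2)*I/2.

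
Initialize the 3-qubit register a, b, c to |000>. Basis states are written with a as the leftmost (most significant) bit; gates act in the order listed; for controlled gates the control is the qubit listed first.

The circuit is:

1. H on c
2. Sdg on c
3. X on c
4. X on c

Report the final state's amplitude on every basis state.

The final amplitudes are sqrt(2)/2 on |000>, -sqrt(2)*I/2 on |001>, and 0 on every other basis state. Key observation: the block from step 3 through step 4 cancels to the identity and can be dropped.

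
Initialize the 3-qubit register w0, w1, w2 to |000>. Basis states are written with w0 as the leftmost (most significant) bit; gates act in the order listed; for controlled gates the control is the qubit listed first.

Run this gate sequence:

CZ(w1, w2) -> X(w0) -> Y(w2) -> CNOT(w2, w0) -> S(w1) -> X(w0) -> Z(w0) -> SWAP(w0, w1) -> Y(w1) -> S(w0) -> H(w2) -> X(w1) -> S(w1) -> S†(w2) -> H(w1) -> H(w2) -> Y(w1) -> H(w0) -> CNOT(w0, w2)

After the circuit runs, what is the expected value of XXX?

In the final state, XXX has expectation 1.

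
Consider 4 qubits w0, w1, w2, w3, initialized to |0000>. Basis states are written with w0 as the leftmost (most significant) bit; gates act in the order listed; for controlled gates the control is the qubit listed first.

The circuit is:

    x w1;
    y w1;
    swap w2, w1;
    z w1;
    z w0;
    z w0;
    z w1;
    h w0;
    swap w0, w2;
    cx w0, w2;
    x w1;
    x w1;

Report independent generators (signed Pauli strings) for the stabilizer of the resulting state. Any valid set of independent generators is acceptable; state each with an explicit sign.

One valid set of independent stabilizer generators is +IIXI, +ZIII, +IZII, +IIIZ (any independent generating set of the same group is equally correct). Key observation: gates 4-7 undo each other exactly, leaving only the rest of the circuit to track.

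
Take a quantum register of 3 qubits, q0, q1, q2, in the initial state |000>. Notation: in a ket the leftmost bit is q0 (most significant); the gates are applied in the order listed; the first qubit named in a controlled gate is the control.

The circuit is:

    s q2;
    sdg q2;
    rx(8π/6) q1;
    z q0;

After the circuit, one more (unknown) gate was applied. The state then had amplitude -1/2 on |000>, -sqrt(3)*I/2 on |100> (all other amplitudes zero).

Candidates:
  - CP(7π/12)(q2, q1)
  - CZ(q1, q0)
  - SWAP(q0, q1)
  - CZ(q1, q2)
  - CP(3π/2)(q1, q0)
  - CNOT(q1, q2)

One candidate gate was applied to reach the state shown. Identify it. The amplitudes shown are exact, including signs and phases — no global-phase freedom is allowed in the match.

It was SWAP(q0, q1) that produced the state shown. Key observation: steps 1-2 multiply out to the identity, so the circuit reduces to the remaining gates.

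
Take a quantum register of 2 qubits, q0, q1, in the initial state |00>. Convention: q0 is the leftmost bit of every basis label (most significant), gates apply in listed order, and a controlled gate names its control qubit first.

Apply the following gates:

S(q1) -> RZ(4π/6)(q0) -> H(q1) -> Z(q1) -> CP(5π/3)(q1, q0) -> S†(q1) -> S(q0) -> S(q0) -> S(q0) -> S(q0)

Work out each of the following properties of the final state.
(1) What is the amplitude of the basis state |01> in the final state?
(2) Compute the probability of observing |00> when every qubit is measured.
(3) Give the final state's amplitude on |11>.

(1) The final state's coefficient on |01> equals sqrt(2)*exp(I*pi/6)/2. Key observation: gates 7-10 undo each other exactly, leaving only the rest of the circuit to track.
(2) The probability of measuring |00> is 1/2.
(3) |11> carries amplitude 0 in the final state.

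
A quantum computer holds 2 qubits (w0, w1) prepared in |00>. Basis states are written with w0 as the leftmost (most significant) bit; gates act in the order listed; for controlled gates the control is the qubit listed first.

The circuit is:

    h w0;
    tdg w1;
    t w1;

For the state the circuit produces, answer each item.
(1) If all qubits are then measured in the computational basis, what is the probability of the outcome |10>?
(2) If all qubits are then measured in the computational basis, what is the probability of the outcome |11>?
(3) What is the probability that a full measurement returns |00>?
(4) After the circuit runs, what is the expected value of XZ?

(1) A full measurement returns |10> with probability 1/2.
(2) The probability of measuring |11> is 0.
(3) The probability of measuring |00> is 1/2.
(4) The observable XZ averages to 1.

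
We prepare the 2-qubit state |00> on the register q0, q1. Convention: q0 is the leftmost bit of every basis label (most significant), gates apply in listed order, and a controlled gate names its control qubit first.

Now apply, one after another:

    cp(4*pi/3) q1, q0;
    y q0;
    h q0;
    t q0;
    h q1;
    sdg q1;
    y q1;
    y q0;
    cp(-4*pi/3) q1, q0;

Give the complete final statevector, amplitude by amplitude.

The resulting statevector has amplitude exp(I*pi/4)/2 on |00>, -exp(3*I*pi/4)/2 on |01>, 1/2 on |10>, exp(I*pi/6)/2 on |11>.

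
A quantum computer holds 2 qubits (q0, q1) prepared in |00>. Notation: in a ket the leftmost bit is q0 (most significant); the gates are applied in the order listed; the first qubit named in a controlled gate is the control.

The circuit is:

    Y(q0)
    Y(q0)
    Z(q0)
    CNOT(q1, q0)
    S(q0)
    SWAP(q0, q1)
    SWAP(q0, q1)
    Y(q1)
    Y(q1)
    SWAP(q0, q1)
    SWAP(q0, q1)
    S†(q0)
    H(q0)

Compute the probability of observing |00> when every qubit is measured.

The probability of measuring |00> is 1/2.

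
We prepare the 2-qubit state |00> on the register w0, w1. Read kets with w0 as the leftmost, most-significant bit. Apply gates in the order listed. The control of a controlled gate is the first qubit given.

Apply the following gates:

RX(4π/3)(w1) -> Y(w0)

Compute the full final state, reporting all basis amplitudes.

The resulting statevector has amplitude 0 on |00>, 0 on |01>, -I/2 on |10>, sqrt(3)/2 on |11>.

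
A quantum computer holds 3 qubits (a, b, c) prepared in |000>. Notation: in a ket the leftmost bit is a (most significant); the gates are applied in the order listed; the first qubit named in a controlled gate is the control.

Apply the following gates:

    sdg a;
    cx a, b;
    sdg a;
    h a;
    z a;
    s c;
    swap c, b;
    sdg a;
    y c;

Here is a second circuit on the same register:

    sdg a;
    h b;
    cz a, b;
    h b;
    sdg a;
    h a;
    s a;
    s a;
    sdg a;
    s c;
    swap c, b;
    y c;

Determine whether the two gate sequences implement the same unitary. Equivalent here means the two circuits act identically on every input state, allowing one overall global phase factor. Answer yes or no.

Yes — the two circuits implement the same unitary up to a global phase.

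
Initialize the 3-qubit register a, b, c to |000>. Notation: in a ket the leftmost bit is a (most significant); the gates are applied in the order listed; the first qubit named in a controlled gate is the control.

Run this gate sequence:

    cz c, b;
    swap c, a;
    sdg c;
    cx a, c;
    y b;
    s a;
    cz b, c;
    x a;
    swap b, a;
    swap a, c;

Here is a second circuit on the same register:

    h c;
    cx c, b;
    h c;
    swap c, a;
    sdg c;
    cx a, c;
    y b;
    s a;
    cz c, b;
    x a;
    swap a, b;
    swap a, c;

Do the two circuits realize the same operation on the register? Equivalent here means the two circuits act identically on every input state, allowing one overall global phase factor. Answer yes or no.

No: there is an input state on which the two circuits produce genuinely different outputs (not merely differing by a phase).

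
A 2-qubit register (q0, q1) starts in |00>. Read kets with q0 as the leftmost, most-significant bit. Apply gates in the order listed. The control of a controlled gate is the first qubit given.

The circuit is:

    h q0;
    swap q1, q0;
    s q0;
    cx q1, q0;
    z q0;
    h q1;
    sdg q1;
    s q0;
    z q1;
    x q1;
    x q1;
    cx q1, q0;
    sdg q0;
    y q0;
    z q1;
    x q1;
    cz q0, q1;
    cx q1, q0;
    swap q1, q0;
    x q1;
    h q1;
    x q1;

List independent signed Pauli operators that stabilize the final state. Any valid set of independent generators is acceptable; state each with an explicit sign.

The stabilizer group can be generated by +XX, -ZZ, among other valid generating sets. Key observation: gates 10-11 undo each other exactly, leaving only the rest of the circuit to track.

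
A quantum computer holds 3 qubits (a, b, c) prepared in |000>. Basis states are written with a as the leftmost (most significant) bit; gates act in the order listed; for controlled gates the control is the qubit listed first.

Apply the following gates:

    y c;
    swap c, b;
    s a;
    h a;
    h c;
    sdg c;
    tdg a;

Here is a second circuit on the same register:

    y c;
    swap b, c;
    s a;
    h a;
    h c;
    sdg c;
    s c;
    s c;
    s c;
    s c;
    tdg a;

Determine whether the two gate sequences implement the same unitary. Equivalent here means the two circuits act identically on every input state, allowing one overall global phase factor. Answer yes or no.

Yes: on every input state the two circuits agree up to one overall phase factor.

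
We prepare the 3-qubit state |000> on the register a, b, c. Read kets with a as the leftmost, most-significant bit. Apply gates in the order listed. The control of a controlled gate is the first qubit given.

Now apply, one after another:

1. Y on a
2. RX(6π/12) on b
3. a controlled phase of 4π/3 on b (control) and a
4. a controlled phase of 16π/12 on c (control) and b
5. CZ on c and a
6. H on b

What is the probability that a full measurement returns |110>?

The probability of measuring |110> is sqrt(3)/4 + 1/2.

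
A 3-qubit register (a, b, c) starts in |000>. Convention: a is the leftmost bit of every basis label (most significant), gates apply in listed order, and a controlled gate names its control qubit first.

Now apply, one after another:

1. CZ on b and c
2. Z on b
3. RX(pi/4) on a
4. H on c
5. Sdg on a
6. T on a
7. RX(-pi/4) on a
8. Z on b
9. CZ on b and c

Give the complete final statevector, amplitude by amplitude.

After the circuit, the state carries amplitude 1/4 + sqrt(2)/4 - sqrt(2)*exp(3*I*pi/4)/4 + exp(3*I*pi/4)/4 on |000>, 1/4 + sqrt(2)/4 - sqrt(2)*exp(3*I*pi/4)/4 + exp(3*I*pi/4)/4 on |001>, 0 on |010>, 0 on |011>, -exp(I*pi/4)/4 + I/4 on |100>, -exp(I*pi/4)/4 + I/4 on |101>, 0 on |110>, 0 on |111>.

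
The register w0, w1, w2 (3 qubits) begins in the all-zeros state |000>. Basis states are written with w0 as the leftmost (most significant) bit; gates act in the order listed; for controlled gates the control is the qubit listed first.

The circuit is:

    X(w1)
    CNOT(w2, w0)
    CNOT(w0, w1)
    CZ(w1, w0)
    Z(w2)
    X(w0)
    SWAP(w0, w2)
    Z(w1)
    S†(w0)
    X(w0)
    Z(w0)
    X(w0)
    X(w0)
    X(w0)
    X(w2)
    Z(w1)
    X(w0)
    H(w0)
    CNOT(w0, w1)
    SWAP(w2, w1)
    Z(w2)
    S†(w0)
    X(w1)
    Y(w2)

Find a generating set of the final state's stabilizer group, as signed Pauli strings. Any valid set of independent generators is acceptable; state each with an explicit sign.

The stabilizer group can be generated by +XIY, +ZIZ, -IZI, among other valid generating sets. Key observation: gates 12-13 undo each other exactly, leaving only the rest of the circuit to track.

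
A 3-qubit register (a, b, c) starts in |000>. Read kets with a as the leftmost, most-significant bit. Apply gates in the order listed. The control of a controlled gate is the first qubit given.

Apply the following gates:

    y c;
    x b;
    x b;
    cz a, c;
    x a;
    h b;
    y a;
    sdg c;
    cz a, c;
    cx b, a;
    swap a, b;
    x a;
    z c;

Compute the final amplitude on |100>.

|100> carries amplitude 0 in the final state.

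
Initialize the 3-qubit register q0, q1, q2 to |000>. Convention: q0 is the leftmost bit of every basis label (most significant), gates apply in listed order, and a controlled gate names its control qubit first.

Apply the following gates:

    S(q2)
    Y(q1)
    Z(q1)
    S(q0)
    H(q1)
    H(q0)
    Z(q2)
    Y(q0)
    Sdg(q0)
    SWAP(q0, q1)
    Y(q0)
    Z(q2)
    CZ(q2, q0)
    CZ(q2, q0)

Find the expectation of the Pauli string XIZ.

The expectation value of XIZ is 1. Key observation: gates 13-14 undo each other exactly, leaving only the rest of the circuit to track.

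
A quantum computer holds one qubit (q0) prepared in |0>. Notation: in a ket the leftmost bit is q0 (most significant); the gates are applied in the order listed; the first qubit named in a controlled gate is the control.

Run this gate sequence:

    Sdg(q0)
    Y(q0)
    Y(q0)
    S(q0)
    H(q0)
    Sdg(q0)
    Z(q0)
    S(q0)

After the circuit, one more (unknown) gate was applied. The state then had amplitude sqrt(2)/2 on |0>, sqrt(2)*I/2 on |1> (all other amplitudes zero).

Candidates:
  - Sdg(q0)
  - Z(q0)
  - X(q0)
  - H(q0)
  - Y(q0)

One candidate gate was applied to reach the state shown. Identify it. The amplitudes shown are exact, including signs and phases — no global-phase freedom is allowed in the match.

The applied gate was Sdg(q0). Key observation: gates 1-4 undo each other exactly, leaving only the rest of the circuit to track.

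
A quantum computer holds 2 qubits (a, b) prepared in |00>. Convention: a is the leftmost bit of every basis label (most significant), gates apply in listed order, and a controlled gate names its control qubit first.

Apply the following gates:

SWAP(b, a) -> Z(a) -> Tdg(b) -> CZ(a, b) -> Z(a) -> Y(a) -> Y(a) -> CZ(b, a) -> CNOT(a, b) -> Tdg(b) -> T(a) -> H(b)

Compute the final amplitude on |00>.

The final state's coefficient on |00> equals sqrt(2)/2.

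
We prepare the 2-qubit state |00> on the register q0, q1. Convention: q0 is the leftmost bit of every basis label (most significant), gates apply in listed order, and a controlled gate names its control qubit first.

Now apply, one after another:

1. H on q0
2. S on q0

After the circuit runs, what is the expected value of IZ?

The observable IZ averages to 1.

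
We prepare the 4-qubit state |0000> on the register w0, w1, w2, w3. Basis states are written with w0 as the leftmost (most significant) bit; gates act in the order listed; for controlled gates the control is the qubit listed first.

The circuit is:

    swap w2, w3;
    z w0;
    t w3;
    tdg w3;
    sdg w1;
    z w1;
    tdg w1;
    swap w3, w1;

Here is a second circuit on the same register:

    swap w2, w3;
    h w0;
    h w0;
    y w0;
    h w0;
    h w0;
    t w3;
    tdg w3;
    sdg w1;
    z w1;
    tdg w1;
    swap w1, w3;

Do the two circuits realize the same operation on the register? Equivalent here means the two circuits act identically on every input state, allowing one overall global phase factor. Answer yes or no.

No, they are not equivalent — no single phase factor reconciles the two unitaries.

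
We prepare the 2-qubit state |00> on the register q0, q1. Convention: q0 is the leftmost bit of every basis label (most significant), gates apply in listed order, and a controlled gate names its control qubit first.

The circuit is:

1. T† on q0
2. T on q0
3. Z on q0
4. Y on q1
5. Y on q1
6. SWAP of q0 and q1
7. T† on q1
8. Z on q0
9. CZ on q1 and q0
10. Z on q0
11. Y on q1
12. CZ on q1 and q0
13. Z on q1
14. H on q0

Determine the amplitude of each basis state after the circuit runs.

The final amplitudes are 0 on |00>, -sqrt(2)*I/2 on |01>, 0 on |10>, -sqrt(2)*I/2 on |11>.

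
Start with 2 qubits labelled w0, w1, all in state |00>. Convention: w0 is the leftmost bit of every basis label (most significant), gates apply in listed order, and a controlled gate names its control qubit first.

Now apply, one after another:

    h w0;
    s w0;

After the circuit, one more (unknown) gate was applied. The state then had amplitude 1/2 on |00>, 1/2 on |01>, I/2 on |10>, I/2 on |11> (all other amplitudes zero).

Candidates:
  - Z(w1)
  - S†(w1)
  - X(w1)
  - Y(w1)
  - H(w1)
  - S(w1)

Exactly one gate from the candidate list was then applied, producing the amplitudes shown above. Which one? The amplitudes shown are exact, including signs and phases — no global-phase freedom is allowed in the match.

The applied gate was H(w1).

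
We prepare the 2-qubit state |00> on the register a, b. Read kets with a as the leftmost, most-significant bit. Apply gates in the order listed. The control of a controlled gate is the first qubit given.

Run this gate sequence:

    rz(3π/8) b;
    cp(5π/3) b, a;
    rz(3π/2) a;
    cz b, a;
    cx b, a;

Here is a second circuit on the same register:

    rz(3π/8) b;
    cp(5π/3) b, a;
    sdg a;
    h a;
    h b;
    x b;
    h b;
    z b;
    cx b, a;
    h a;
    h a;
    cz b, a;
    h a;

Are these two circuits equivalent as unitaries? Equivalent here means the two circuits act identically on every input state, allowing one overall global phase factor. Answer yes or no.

Yes: on every input state the two circuits agree up to one overall phase factor.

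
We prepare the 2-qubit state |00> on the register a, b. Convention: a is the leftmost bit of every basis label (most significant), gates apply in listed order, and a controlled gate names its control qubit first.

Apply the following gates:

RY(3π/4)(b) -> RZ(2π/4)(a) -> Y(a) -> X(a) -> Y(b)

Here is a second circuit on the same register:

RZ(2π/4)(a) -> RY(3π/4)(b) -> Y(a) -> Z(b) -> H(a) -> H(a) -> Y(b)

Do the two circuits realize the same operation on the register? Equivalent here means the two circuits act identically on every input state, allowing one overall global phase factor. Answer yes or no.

No — the two circuits implement different unitaries, even allowing a global phase.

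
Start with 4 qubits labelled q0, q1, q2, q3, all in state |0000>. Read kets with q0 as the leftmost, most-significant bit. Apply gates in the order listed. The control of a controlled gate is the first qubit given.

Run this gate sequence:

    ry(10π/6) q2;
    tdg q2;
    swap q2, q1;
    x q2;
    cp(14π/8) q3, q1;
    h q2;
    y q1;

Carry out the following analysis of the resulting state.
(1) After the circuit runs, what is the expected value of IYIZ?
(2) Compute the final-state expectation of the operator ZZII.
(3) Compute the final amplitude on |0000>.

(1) In the final state, IYIZ has expectation sqrt(6)/4.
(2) The observable ZZII averages to -1/2.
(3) The final state's coefficient on |0000> equals -sqrt(2)*exp(I*pi/4)/4.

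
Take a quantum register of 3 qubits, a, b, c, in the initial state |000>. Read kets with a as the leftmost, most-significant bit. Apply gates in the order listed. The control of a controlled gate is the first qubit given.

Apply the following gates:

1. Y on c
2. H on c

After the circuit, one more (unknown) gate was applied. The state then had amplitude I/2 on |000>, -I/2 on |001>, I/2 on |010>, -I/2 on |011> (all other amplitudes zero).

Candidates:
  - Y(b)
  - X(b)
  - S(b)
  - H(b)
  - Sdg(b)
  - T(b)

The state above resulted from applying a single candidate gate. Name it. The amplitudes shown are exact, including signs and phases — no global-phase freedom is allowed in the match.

The unique candidate consistent with the amplitudes is H(b).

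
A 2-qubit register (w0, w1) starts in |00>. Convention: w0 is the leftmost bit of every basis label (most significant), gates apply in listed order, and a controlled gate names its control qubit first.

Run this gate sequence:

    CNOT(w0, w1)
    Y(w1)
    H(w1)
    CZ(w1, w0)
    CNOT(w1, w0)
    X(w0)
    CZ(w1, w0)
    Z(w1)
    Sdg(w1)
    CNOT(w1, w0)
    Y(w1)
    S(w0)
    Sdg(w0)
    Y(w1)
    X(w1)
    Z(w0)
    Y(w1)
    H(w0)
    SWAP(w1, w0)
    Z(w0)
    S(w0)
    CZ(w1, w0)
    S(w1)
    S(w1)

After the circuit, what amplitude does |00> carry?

|00> carries amplitude -1/2 in the final state.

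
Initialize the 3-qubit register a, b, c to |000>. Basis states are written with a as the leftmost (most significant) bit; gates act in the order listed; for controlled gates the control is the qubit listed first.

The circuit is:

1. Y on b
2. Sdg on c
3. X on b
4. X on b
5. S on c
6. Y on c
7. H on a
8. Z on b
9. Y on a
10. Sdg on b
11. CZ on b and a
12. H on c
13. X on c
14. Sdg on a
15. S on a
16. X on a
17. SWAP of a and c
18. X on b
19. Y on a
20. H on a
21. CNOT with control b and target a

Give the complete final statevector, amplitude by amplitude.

After the circuit, the state carries amplitude sqrt(2)*I/2 on |000>, sqrt(2)*I/2 on |001>, and 0 on every other basis state.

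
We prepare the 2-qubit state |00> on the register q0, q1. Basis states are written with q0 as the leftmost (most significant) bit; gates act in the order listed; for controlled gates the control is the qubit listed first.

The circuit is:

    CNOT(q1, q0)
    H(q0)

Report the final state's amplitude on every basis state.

The final amplitudes are sqrt(2)/2 on |00>, 0 on |01>, sqrt(2)/2 on |10>, 0 on |11>.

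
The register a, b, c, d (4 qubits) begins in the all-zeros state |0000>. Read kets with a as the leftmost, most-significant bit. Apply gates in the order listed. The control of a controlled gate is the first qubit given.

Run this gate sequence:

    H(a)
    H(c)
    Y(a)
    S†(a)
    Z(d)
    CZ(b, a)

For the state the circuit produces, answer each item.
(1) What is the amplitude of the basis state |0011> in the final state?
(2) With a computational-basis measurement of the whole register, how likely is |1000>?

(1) The final state's coefficient on |0011> equals 0.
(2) A full measurement returns |1000> with probability 1/4.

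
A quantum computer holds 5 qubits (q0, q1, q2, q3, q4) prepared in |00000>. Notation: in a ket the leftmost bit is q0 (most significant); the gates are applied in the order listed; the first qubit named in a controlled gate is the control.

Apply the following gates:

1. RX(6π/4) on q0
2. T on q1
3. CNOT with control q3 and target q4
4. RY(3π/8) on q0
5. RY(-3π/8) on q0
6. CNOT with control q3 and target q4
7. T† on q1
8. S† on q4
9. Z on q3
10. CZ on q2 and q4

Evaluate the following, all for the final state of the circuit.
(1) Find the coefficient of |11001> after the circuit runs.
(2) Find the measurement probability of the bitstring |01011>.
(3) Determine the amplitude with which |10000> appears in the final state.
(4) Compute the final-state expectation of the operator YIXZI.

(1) The amplitude on |11001> is 0. Key observation: the block from step 2 through step 7 cancels to the identity and can be dropped.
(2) The probability of measuring |01011> is 0.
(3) The amplitude on |10000> is -sqrt(2)*I/2.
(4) The expectation value of YIXZI is 0.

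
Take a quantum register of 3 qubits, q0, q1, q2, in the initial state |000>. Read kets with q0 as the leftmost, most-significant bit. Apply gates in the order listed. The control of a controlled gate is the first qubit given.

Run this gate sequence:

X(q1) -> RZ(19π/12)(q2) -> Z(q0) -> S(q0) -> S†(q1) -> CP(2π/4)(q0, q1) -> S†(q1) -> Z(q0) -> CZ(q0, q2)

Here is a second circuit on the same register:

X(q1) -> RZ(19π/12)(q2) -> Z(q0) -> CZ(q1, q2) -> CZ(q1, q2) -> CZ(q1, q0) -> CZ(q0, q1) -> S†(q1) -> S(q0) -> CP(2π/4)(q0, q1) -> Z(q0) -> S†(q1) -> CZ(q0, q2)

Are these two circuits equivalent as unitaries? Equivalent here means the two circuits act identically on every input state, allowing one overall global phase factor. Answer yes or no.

Yes, they are equivalent — the unitaries differ by at most a global phase.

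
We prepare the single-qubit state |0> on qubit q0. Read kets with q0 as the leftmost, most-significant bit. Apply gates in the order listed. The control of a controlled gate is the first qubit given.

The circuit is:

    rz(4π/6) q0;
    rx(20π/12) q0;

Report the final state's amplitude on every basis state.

The final amplitudes are sqrt(3)*exp(2*I*pi/3)/2 on |0>, -exp(I*pi/6)/2 on |1>.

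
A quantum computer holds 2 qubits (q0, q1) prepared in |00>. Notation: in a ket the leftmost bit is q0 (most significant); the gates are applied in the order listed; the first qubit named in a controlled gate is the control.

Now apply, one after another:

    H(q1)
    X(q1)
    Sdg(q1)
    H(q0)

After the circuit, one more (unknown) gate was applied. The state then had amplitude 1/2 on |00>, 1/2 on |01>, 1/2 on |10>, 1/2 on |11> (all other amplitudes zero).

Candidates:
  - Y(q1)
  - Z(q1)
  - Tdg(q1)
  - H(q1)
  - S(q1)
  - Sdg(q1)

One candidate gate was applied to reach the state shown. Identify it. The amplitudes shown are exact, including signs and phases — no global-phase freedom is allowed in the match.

The applied gate was S(q1).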